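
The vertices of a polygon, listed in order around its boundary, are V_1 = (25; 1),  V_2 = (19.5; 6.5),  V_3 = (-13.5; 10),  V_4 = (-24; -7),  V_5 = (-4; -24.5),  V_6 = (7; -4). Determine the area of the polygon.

807.375

Cross-terms: 143, 282.75, 334.5, 560, 187.5, 107  ⇒  Σ = 1614.75
Area = |Σ|/2 = 807.375.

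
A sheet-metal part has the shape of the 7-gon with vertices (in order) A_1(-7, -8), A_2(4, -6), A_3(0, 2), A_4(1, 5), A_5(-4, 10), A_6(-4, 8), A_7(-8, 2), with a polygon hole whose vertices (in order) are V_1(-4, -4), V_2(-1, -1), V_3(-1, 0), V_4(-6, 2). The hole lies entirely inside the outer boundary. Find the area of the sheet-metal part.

Outer boundary:
Cross-terms: 74, 8, -2, 30, 8, 56, 78  ⇒  Σ = 252
Area = |Σ|/2 = 126.
Hole:
Apply the surveyor's formula: 2A = Σ (x_i·y_{i+1} − x_{i+1}·y_i), indices taken mod 4.
Σ = (0) + (-1) + (-2) + (32) = 29
Area = |Σ|/2 = 14.5.
Net area = 126 − 14.5 = 111.5.

111.5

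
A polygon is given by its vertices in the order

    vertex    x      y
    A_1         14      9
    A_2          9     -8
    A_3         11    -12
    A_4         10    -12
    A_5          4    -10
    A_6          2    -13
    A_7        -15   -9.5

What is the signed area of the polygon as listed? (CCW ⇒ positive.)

-262.5

Apply the shoelace (surveyor's) formula: 2A = Σ (x_i·y_{i+1} − x_{i+1}·y_i), indices taken mod 7.
Σ = (-193) + (-20) + (-12) + (-52) + (-32) + (-214) + (-2) = -525
Signed area = Σ/2 = -262.5 (negative ⇒ clockwise traversal).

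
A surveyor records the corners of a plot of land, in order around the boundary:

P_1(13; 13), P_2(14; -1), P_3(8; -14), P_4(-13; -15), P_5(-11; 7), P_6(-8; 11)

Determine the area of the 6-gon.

Apply Gauss's area formula: 2A = Σ (x_i·y_{i+1} − x_{i+1}·y_i), indices taken mod 6.
Σ = (-195) + (-188) + (-302) + (-256) + (-65) + (-247) = -1253
Area = |Σ|/2 = 626.5.

626.5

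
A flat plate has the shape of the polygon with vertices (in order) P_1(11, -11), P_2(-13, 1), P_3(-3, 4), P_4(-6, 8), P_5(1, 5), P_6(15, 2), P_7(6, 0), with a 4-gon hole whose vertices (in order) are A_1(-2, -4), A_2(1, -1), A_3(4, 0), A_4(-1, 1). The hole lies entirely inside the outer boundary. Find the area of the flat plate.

175

Outer boundary:
Σ = (-132) + (-49) + (0) + (-38) + (-73) + (-12) + (-66) = -370
Area = |Σ|/2 = 185.
Hole:
Apply the shoelace formula: 2A = Σ (x_i·y_{i+1} − x_{i+1}·y_i), indices taken mod 4.
Cross-terms: 6, 4, 4, 6  ⇒  Σ = 20
Area = |Σ|/2 = 10.
Net area = 185 − 10 = 175.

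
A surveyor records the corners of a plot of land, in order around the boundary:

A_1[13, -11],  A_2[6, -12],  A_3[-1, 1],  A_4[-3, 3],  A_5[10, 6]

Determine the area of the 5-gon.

166

Apply Gauss's area formula: 2A = Σ (x_i·y_{i+1} − x_{i+1}·y_i), indices taken mod 5.
Cross-terms: -90, -6, 0, -48, -188  ⇒  Σ = -332
Area = |Σ|/2 = 166.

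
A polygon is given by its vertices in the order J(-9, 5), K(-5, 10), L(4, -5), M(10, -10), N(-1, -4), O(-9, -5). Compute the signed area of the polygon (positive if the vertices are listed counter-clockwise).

Σ = (-65) + (-15) + (10) + (-50) + (-31) + (-90) = -241
Signed area = Σ/2 = -120.5 (negative ⇒ clockwise traversal).

-120.5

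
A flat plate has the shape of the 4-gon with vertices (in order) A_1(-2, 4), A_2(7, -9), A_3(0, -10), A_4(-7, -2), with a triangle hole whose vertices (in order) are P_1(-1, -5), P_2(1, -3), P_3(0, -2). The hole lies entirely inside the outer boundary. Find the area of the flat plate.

89

Outer boundary:
Apply the surveyor's formula: 2A = Σ (x_i·y_{i+1} − x_{i+1}·y_i), indices taken mod 4.
A_1→A_2: (-2)(-9) − (7)(4) = -10
A_2→A_3: (7)(-10) − (0)(-9) = -70
A_3→A_4: (0)(-2) − (-7)(-10) = -70
A_4→A_1: (-7)(4) − (-2)(-2) = -32
Σ = -182
Area = |Σ|/2 = 91.
Hole:
Apply Gauss's area formula: 2A = Σ (x_i·y_{i+1} − x_{i+1}·y_i), indices taken mod 3.
Σ = (8) + (-2) + (-2) = 4
Area = |Σ|/2 = 2.
Net area = 91 − 2 = 89.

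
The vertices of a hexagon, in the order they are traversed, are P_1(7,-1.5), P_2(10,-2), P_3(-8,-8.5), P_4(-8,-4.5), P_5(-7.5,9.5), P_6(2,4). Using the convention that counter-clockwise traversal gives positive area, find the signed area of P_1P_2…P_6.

Apply the surveyor's formula: 2A = Σ (x_i·y_{i+1} − x_{i+1}·y_i), indices taken mod 6.
Cross-terms: 1, -101, -32, -109.75, -49, -31  ⇒  Σ = -321.75
Signed area = Σ/2 = -160.875 (negative ⇒ clockwise traversal).

-160.875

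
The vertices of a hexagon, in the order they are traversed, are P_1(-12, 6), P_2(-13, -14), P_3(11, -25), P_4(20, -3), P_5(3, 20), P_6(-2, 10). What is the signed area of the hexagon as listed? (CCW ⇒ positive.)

889.5

Apply the shoelace formula: 2A = Σ (x_i·y_{i+1} − x_{i+1}·y_i), indices taken mod 6.
Cross-terms: 246, 479, 467, 409, 70, 108  ⇒  Σ = 1779
Signed area = Σ/2 = 889.5 (positive ⇒ counter-clockwise traversal).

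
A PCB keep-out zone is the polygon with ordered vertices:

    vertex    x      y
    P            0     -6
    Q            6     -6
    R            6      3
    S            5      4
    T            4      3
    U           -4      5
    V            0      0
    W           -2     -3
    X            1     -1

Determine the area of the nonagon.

64.5

Apply Gauss's area formula: 2A = Σ (x_i·y_{i+1} − x_{i+1}·y_i), indices taken mod 9.
Cross-terms: 36, 54, 9, -1, 32, 0, 0, 5, -6  ⇒  Σ = 129
Area = |Σ|/2 = 64.5.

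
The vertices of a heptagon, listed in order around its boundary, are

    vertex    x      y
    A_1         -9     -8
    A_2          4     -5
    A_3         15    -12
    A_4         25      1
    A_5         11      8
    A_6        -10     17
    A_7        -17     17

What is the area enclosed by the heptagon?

641.5

A_1→A_2: (-9)(-5) − (4)(-8) = 77
A_2→A_3: (4)(-12) − (15)(-5) = 27
A_3→A_4: (15)(1) − (25)(-12) = 315
A_4→A_5: (25)(8) − (11)(1) = 189
A_5→A_6: (11)(17) − (-10)(8) = 267
A_6→A_7: (-10)(17) − (-17)(17) = 119
A_7→A_1: (-17)(-8) − (-9)(17) = 289
Σ = 1283
Area = |Σ|/2 = 641.5.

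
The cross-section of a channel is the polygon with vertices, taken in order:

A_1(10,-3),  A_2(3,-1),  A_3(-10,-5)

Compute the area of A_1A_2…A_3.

Apply the surveyor's formula: 2A = Σ (x_i·y_{i+1} − x_{i+1}·y_i), indices taken mod 3.
Σ = (-1) + (-25) + (80) = 54
Area = |Σ|/2 = 27.

27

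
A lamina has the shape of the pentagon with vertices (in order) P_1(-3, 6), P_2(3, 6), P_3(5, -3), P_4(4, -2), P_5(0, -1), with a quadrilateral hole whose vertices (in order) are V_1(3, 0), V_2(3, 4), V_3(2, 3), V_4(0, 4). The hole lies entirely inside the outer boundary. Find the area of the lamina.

35.5

Outer boundary:
Apply the shoelace formula: 2A = Σ (x_i·y_{i+1} − x_{i+1}·y_i), indices taken mod 5.
Σ = (-36) + (-39) + (2) + (-4) + (-3) = -80
Area = |Σ|/2 = 40.
Hole:
Cross-terms: 12, 1, 8, -12  ⇒  Σ = 9
Area = |Σ|/2 = 4.5.
Net area = 40 − 4.5 = 35.5.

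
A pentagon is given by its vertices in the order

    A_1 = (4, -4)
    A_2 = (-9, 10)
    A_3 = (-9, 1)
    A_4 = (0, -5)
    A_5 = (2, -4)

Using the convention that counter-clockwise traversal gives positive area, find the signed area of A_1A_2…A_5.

74

Apply the shoelace (surveyor's) formula: 2A = Σ (x_i·y_{i+1} − x_{i+1}·y_i), indices taken mod 5.
Σ = (4) + (81) + (45) + (10) + (8) = 148
Signed area = Σ/2 = 74 (positive ⇒ counter-clockwise traversal).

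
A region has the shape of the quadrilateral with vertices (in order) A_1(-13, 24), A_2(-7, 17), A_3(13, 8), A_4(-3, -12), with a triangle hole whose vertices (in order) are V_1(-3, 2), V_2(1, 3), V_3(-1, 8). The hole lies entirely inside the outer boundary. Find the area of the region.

Outer boundary:
Σ = (-53) + (-277) + (-132) + (-228) = -690
Area = |Σ|/2 = 345.
Hole:
Cross-terms: -11, 11, 22  ⇒  Σ = 22
Area = |Σ|/2 = 11.
Net area = 345 − 11 = 334.

334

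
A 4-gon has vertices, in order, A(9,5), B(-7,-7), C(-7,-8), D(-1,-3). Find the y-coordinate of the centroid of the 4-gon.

-74/21

Apply Gauss's area formula. First the cross-terms c_i = x_i·y_{i+1} − x_{i+1}·y_i:
  -28, 7, 13, 22  ⇒  2A = 14, A = 7.
Then Σ (y_i + y_{i+1})·c_i = -148, so ȳ = -148 / (6·7) = -74/21.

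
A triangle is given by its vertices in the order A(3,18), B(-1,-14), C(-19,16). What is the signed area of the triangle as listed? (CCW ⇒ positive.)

-348

Apply the shoelace (surveyor's) formula: 2A = Σ (x_i·y_{i+1} − x_{i+1}·y_i), indices taken mod 3.
A→B: (3)(-14) − (-1)(18) = -24
B→C: (-1)(16) − (-19)(-14) = -282
C→A: (-19)(18) − (3)(16) = -390
Σ = -696
Signed area = Σ/2 = -348 (negative ⇒ clockwise traversal).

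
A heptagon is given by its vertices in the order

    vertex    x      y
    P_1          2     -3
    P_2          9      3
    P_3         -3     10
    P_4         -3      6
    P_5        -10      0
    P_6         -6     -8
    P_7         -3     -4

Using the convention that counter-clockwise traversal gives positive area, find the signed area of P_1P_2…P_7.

150.5

Σ = (33) + (99) + (12) + (60) + (80) + (0) + (17) = 301
Signed area = Σ/2 = 150.5 (positive ⇒ counter-clockwise traversal).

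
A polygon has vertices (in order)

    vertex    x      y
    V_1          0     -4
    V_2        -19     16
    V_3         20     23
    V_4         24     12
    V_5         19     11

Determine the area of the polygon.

Apply the surveyor's formula: 2A = Σ (x_i·y_{i+1} − x_{i+1}·y_i), indices taken mod 5.
V_1→V_2: (0)(16) − (-19)(-4) = -76
V_2→V_3: (-19)(23) − (20)(16) = -757
V_3→V_4: (20)(12) − (24)(23) = -312
V_4→V_5: (24)(11) − (19)(12) = 36
V_5→V_1: (19)(-4) − (0)(11) = -76
Σ = -1185
Area = |Σ|/2 = 592.5.

592.5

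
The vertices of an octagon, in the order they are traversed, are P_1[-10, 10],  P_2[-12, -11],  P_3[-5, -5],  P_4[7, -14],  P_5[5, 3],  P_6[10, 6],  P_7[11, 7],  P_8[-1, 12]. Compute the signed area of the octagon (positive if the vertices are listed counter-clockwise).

Apply the shoelace (surveyor's) formula: 2A = Σ (x_i·y_{i+1} − x_{i+1}·y_i), indices taken mod 8.
Cross-terms: 230, 5, 105, 91, 0, 4, 139, 110  ⇒  Σ = 684
Signed area = Σ/2 = 342 (positive ⇒ counter-clockwise traversal).

342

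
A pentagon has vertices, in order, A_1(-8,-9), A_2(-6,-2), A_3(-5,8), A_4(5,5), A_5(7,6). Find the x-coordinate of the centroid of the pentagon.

Apply the shoelace formula. First the cross-terms c_i = x_i·y_{i+1} − x_{i+1}·y_i:
  -38, -58, -65, -5, -15  ⇒  2A = -181, A = -90.5.
Then Σ (x_i + x_{i+1})·c_i = 1125, so x̄ = 1125 / (6·(-90.5)) = -375/181.

-375/181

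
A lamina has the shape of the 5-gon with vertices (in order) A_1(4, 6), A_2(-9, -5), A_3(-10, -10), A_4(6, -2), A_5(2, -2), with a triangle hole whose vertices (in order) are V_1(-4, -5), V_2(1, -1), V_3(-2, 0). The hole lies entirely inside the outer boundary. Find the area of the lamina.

74.5

Outer boundary:
Apply Gauss's area formula: 2A = Σ (x_i·y_{i+1} − x_{i+1}·y_i), indices taken mod 5.
Σ = (34) + (40) + (80) + (-8) + (20) = 166
Area = |Σ|/2 = 83.
Hole:
Apply the shoelace (surveyor's) formula: 2A = Σ (x_i·y_{i+1} − x_{i+1}·y_i), indices taken mod 3.
Cross-terms: 9, -2, 10  ⇒  Σ = 17
Area = |Σ|/2 = 8.5.
Net area = 83 − 8.5 = 74.5.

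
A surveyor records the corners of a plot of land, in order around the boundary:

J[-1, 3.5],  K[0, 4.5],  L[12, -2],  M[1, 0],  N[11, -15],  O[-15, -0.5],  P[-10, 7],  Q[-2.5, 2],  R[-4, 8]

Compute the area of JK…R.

Apply Gauss's area formula: 2A = Σ (x_i·y_{i+1} − x_{i+1}·y_i), indices taken mod 9.
J→K: (-1)(4.5) − (0)(3.5) = -4.5
K→L: (0)(-2) − (12)(4.5) = -54
L→M: (12)(0) − (1)(-2) = 2
M→N: (1)(-15) − (11)(0) = -15
N→O: (11)(-0.5) − (-15)(-15) = -230.5
O→P: (-15)(7) − (-10)(-0.5) = -110
P→Q: (-10)(2) − (-2.5)(7) = -2.5
Q→R: (-2.5)(8) − (-4)(2) = -12
R→J: (-4)(3.5) − (-1)(8) = -6
Σ = -432.5
Area = |Σ|/2 = 216.25.

216.25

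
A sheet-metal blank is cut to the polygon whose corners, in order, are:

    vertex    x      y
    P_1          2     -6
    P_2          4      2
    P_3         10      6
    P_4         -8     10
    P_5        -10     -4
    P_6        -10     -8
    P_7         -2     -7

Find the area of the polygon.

Apply Gauss's area formula: 2A = Σ (x_i·y_{i+1} − x_{i+1}·y_i), indices taken mod 7.
Cross-terms: 28, 4, 148, 132, 40, 54, 26  ⇒  Σ = 432
Area = |Σ|/2 = 216.

216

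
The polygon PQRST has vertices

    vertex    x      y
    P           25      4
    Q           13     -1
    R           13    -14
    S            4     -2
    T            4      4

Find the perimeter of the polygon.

|PQ| = √((-12)² + (-5)²) = √169 = 13
|QR| = √((0)² + (-13)²) = √169 = 13
|RS| = √((-9)² + (12)²) = √225 = 15
|ST| = √((0)² + (6)²) = √36 = 6
|TP| = √((21)² + (0)²) = √441 = 21
Perimeter = 13 + 13 + 15 + 6 + 21 = 68.

68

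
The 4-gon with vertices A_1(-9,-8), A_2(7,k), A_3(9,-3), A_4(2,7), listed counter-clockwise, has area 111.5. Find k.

Write out the shoelace sum; only the two edges meeting at A_2 involve k:
2·Area = [((-9)·k − 7·(-8)) + (7·(-3) − 9·k)] + 116
       = -18·k + 151 = 223
⇒ k = -4.

-4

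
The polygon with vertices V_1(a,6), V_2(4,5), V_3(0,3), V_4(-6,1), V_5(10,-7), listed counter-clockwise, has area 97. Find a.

8

The doubled signed area Σ (x_i y_{i+1} − x_{i+1} y_i) is linear in a.
With a=0 it equals 98; the coefficient of a is 12 (from the two edges through V_1).
So 12·a + 98 = 2·97 = 194 ⇒ a = 8.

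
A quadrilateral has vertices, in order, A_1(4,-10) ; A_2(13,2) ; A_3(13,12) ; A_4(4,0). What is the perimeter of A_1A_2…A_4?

50

|A_1A_2| = √((9)² + (12)²) = √225 = 15
|A_2A_3| = √((0)² + (10)²) = √100 = 10
|A_3A_4| = √((-9)² + (-12)²) = √225 = 15
|A_4A_1| = √((0)² + (-10)²) = √100 = 10
Perimeter = 15 + 10 + 15 + 10 = 50.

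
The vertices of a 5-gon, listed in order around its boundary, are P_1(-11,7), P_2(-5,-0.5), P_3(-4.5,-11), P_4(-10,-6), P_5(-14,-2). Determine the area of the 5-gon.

Apply the shoelace (surveyor's) formula: 2A = Σ (x_i·y_{i+1} − x_{i+1}·y_i), indices taken mod 5.
Cross-terms: 40.5, 52.75, -83, -64, -120  ⇒  Σ = -173.75
Area = |Σ|/2 = 86.875.

86.875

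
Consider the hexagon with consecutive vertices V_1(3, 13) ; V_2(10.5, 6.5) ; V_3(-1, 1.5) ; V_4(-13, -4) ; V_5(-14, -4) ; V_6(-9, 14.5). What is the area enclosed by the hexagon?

V_1→V_2: (3)(6.5) − (10.5)(13) = -117
V_2→V_3: (10.5)(1.5) − (-1)(6.5) = 22.25
V_3→V_4: (-1)(-4) − (-13)(1.5) = 23.5
V_4→V_5: (-13)(-4) − (-14)(-4) = -4
V_5→V_6: (-14)(14.5) − (-9)(-4) = -239
V_6→V_1: (-9)(13) − (3)(14.5) = -160.5
Σ = -474.75
Area = |Σ|/2 = 237.375.

237.375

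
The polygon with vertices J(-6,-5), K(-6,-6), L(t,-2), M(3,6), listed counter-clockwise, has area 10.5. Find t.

-2

The doubled signed area Σ (x_i y_{i+1} − x_{i+1} y_i) is linear in t.
With t=0 it equals 45; the coefficient of t is 12 (from the two edges through L).
So 12·t + 45 = 2·10.5 = 21 ⇒ t = -2.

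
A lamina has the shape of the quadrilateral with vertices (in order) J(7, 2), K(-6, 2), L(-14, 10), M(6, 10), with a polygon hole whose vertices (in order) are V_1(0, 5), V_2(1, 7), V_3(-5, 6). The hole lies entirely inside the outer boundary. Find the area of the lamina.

Outer boundary:
Σ = (26) + (-32) + (-200) + (-58) = -264
Area = |Σ|/2 = 132.
Hole:
Apply the shoelace formula: 2A = Σ (x_i·y_{i+1} − x_{i+1}·y_i), indices taken mod 3.
Σ = (-5) + (41) + (-25) = 11
Area = |Σ|/2 = 5.5.
Net area = 132 − 5.5 = 126.5.

126.5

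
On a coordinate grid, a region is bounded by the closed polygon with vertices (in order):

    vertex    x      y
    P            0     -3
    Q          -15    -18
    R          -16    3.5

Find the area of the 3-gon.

168.75

Σ = (-45) + (-340.5) + (48) = -337.5
Area = |Σ|/2 = 168.75.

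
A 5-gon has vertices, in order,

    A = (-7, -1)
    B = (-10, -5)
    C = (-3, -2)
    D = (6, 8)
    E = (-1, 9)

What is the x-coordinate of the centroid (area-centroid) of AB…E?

-91/54

Apply Gauss's area formula. First the cross-terms c_i = x_i·y_{i+1} − x_{i+1}·y_i:
  25, 5, -12, 62, 64  ⇒  2A = 144, A = 72.
Then Σ (x_i + x_{i+1})·c_i = -728, so x̄ = -728 / (6·72) = -91/54.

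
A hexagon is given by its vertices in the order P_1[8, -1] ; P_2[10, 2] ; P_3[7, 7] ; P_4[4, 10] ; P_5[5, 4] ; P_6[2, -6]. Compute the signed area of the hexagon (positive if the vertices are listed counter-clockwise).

Apply Gauss's area formula: 2A = Σ (x_i·y_{i+1} − x_{i+1}·y_i), indices taken mod 6.
Σ = (26) + (56) + (42) + (-34) + (-38) + (46) = 98
Signed area = Σ/2 = 49 (positive ⇒ counter-clockwise traversal).

49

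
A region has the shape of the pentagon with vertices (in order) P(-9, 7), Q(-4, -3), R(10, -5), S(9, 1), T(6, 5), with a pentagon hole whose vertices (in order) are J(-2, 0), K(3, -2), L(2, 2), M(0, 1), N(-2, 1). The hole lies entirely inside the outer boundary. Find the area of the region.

133

Outer boundary:
Σ = (55) + (50) + (55) + (39) + (87) = 286
Area = |Σ|/2 = 143.
Hole:
Apply the surveyor's formula: 2A = Σ (x_i·y_{i+1} − x_{i+1}·y_i), indices taken mod 5.
Cross-terms: 4, 10, 2, 2, 2  ⇒  Σ = 20
Area = |Σ|/2 = 10.
Net area = 143 − 10 = 133.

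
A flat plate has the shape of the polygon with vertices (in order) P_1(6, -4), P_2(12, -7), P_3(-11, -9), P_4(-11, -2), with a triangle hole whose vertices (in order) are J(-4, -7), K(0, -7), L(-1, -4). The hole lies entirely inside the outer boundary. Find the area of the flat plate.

Outer boundary:
P_1→P_2: (6)(-7) − (12)(-4) = 6
P_2→P_3: (12)(-9) − (-11)(-7) = -185
P_3→P_4: (-11)(-2) − (-11)(-9) = -77
P_4→P_1: (-11)(-4) − (6)(-2) = 56
Σ = -200
Area = |Σ|/2 = 100.
Hole:
Σ = (28) + (-7) + (-9) = 12
Area = |Σ|/2 = 6.
Net area = 100 − 6 = 94.

94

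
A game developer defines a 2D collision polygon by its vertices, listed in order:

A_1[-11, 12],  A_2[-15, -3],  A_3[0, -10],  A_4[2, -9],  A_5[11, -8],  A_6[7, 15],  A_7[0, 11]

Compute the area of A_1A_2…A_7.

Apply Gauss's area formula: 2A = Σ (x_i·y_{i+1} − x_{i+1}·y_i), indices taken mod 7.
A_1→A_2: (-11)(-3) − (-15)(12) = 213
A_2→A_3: (-15)(-10) − (0)(-3) = 150
A_3→A_4: (0)(-9) − (2)(-10) = 20
A_4→A_5: (2)(-8) − (11)(-9) = 83
A_5→A_6: (11)(15) − (7)(-8) = 221
A_6→A_7: (7)(11) − (0)(15) = 77
A_7→A_1: (0)(12) − (-11)(11) = 121
Σ = 885
Area = |Σ|/2 = 442.5.

442.5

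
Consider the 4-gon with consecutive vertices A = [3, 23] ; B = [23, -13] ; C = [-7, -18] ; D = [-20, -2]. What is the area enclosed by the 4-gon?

Apply Gauss's area formula: 2A = Σ (x_i·y_{i+1} − x_{i+1}·y_i), indices taken mod 4.
A→B: (3)(-13) − (23)(23) = -568
B→C: (23)(-18) − (-7)(-13) = -505
C→D: (-7)(-2) − (-20)(-18) = -346
D→A: (-20)(23) − (3)(-2) = -454
Σ = -1873
Area = |Σ|/2 = 936.5.

936.5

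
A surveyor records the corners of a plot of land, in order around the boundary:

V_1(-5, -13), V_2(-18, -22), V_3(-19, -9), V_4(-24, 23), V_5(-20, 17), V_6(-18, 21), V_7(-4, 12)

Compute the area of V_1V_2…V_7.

V_1→V_2: (-5)(-22) − (-18)(-13) = -124
V_2→V_3: (-18)(-9) − (-19)(-22) = -256
V_3→V_4: (-19)(23) − (-24)(-9) = -653
V_4→V_5: (-24)(17) − (-20)(23) = 52
V_5→V_6: (-20)(21) − (-18)(17) = -114
V_6→V_7: (-18)(12) − (-4)(21) = -132
V_7→V_1: (-4)(-13) − (-5)(12) = 112
Σ = -1115
Area = |Σ|/2 = 557.5.

557.5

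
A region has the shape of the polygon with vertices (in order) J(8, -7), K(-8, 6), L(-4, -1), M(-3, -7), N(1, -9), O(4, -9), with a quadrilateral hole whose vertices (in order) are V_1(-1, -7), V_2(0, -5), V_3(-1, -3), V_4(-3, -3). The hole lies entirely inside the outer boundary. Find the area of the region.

Outer boundary:
Apply the shoelace formula: 2A = Σ (x_i·y_{i+1} − x_{i+1}·y_i), indices taken mod 6.
J→K: (8)(6) − (-8)(-7) = -8
K→L: (-8)(-1) − (-4)(6) = 32
L→M: (-4)(-7) − (-3)(-1) = 25
M→N: (-3)(-9) − (1)(-7) = 34
N→O: (1)(-9) − (4)(-9) = 27
O→J: (4)(-7) − (8)(-9) = 44
Σ = 154
Area = |Σ|/2 = 77.
Hole:
Apply the shoelace (surveyor's) formula: 2A = Σ (x_i·y_{i+1} − x_{i+1}·y_i), indices taken mod 4.
V_1→V_2: (-1)(-5) − (0)(-7) = 5
V_2→V_3: (0)(-3) − (-1)(-5) = -5
V_3→V_4: (-1)(-3) − (-3)(-3) = -6
V_4→V_1: (-3)(-7) − (-1)(-3) = 18
Σ = 12
Area = |Σ|/2 = 6.
Net area = 77 − 6 = 71.

71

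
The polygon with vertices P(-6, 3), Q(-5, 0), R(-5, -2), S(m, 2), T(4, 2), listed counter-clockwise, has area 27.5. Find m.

The doubled signed area Σ (x_i y_{i+1} − x_{i+1} y_i) is linear in m.
With m=0 it equals 31; the coefficient of m is 4 (from the two edges through S).
So 4·m + 31 = 2·27.5 = 55 ⇒ m = 6.

6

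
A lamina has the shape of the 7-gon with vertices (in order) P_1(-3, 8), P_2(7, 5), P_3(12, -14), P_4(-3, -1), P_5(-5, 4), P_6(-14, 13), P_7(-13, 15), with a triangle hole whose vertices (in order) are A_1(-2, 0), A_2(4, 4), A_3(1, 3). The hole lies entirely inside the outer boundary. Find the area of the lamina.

Outer boundary:
Apply the shoelace (surveyor's) formula: 2A = Σ (x_i·y_{i+1} − x_{i+1}·y_i), indices taken mod 7.
P_1→P_2: (-3)(5) − (7)(8) = -71
P_2→P_3: (7)(-14) − (12)(5) = -158
P_3→P_4: (12)(-1) − (-3)(-14) = -54
P_4→P_5: (-3)(4) − (-5)(-1) = -17
P_5→P_6: (-5)(13) − (-14)(4) = -9
P_6→P_7: (-14)(15) − (-13)(13) = -41
P_7→P_1: (-13)(8) − (-3)(15) = -59
Σ = -409
Area = |Σ|/2 = 204.5.
Hole:
Σ = (-8) + (8) + (6) = 6
Area = |Σ|/2 = 3.
Net area = 204.5 − 3 = 201.5.

201.5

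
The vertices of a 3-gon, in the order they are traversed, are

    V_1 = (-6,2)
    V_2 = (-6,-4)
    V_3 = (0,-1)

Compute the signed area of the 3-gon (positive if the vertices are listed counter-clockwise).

Σ = (36) + (6) + (-6) = 36
Signed area = Σ/2 = 18 (positive ⇒ counter-clockwise traversal).

18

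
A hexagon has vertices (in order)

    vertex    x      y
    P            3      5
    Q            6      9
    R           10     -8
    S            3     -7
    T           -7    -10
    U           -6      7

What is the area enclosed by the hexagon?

P→Q: (3)(9) − (6)(5) = -3
Q→R: (6)(-8) − (10)(9) = -138
R→S: (10)(-7) − (3)(-8) = -46
S→T: (3)(-10) − (-7)(-7) = -79
T→U: (-7)(7) − (-6)(-10) = -109
U→P: (-6)(5) − (3)(7) = -51
Σ = -426
Area = |Σ|/2 = 213.

213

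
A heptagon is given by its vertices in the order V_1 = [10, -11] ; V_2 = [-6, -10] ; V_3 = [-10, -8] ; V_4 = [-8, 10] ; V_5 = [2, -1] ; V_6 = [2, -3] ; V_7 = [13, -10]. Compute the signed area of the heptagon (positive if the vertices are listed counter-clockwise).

-211

Apply the surveyor's formula: 2A = Σ (x_i·y_{i+1} − x_{i+1}·y_i), indices taken mod 7.
Σ = (-166) + (-52) + (-164) + (-12) + (-4) + (19) + (-43) = -422
Signed area = Σ/2 = -211 (negative ⇒ clockwise traversal).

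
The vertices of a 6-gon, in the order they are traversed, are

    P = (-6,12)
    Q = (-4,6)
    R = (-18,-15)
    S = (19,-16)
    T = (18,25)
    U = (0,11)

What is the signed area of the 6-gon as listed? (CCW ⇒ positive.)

890

Apply the shoelace (surveyor's) formula: 2A = Σ (x_i·y_{i+1} − x_{i+1}·y_i), indices taken mod 6.
Σ = (12) + (168) + (573) + (763) + (198) + (66) = 1780
Signed area = Σ/2 = 890 (positive ⇒ counter-clockwise traversal).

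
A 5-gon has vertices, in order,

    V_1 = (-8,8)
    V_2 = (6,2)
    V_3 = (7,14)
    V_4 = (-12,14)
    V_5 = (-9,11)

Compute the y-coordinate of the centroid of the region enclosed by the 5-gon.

449/47

Apply the shoelace (surveyor's) formula. First the cross-terms c_i = x_i·y_{i+1} − x_{i+1}·y_i:
  -64, 70, 266, -6, 16  ⇒  2A = 282, A = 141.
Then Σ (y_i + y_{i+1})·c_i = 8082, so ȳ = 8082 / (6·141) = 449/47.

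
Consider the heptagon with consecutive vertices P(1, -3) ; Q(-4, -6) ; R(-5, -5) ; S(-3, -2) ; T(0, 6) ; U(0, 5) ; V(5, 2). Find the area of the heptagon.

Apply the shoelace (surveyor's) formula: 2A = Σ (x_i·y_{i+1} − x_{i+1}·y_i), indices taken mod 7.
Cross-terms: -18, -10, -5, -18, 0, -25, -17  ⇒  Σ = -93
Area = |Σ|/2 = 46.5.

46.5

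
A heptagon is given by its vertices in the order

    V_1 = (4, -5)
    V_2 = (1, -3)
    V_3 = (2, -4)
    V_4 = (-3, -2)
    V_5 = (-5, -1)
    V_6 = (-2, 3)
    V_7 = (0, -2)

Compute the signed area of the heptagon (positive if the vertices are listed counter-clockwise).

-16.5

Cross-terms: -7, 2, -16, -7, -17, 4, 8  ⇒  Σ = -33
Signed area = Σ/2 = -16.5 (negative ⇒ clockwise traversal).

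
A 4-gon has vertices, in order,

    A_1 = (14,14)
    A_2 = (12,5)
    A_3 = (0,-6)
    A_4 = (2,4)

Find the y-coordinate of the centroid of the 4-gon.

1159/279

Apply the shoelace (surveyor's) formula. First the cross-terms c_i = x_i·y_{i+1} − x_{i+1}·y_i:
  -98, -72, 12, -28  ⇒  2A = -186, A = -93.
Then Σ (y_i + y_{i+1})·c_i = -2318, so ȳ = -2318 / (6·(-93)) = 1159/279.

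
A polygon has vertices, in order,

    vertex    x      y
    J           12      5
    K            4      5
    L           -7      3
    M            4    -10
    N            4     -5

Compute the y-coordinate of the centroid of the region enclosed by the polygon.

2/21

Apply Gauss's area formula. First the cross-terms c_i = x_i·y_{i+1} − x_{i+1}·y_i:
  40, 47, 58, 20, 80  ⇒  2A = 245, A = 122.5.
Then Σ (y_i + y_{i+1})·c_i = 70, so ȳ = 70 / (6·122.5) = 2/21.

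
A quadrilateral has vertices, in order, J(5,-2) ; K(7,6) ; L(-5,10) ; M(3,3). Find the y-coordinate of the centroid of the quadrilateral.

5

Apply the surveyor's formula. First the cross-terms c_i = x_i·y_{i+1} − x_{i+1}·y_i:
  44, 100, -45, -21  ⇒  2A = 78, A = 39.
Then Σ (y_i + y_{i+1})·c_i = 1170, so ȳ = 1170 / (6·39) = 5.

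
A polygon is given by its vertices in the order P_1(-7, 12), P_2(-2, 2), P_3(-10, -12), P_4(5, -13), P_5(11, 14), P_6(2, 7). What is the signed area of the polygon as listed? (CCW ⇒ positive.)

289.5

Cross-terms: 10, 44, 190, 213, 49, 73  ⇒  Σ = 579
Signed area = Σ/2 = 289.5 (positive ⇒ counter-clockwise traversal).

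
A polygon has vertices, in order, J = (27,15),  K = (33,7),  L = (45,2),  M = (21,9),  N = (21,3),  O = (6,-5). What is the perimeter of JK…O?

|JK| = √((6)² + (-8)²) = √100 = 10
|KL| = √((12)² + (-5)²) = √169 = 13
|LM| = √((-24)² + (7)²) = √625 = 25
|MN| = √((0)² + (-6)²) = √36 = 6
|NO| = √((-15)² + (-8)²) = √289 = 17
|OJ| = √((21)² + (20)²) = √841 = 29
Perimeter = 10 + 13 + 25 + 6 + 17 + 29 = 100.

100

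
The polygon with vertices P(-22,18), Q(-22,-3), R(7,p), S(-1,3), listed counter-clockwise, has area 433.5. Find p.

The doubled signed area Σ (x_i y_{i+1} − x_{i+1} y_i) is linear in p.
With p=0 it equals 552; the coefficient of p is -21 (from the two edges through R).
So -21·p + 552 = 2·433.5 = 867 ⇒ p = -15.

-15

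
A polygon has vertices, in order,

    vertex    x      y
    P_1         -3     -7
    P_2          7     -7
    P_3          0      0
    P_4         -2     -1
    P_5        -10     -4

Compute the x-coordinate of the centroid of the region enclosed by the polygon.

Apply Gauss's area formula. First the cross-terms c_i = x_i·y_{i+1} − x_{i+1}·y_i:
  70, 0, 0, -2, 58  ⇒  2A = 126, A = 63.
Then Σ (x_i + x_{i+1})·c_i = -450, so x̄ = -450 / (6·63) = -25/21.

-25/21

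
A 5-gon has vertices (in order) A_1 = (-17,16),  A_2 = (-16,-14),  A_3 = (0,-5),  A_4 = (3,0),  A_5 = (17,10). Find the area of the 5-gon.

530.5

Apply the shoelace (surveyor's) formula: 2A = Σ (x_i·y_{i+1} − x_{i+1}·y_i), indices taken mod 5.
Σ = (494) + (80) + (15) + (30) + (442) = 1061
Area = |Σ|/2 = 530.5.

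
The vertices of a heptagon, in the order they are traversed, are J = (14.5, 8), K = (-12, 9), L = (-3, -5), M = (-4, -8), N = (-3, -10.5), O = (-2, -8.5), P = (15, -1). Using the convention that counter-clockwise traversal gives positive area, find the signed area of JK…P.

Apply the shoelace formula: 2A = Σ (x_i·y_{i+1} − x_{i+1}·y_i), indices taken mod 7.
Cross-terms: 226.5, 87, 4, 18, 4.5, 129.5, 134.5  ⇒  Σ = 604
Signed area = Σ/2 = 302 (positive ⇒ counter-clockwise traversal).

302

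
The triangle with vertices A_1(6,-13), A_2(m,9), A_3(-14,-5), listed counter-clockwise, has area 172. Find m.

-6

Write out the shoelace sum; only the two edges meeting at A_2 involve m:
2·Area = [(6·9 − m·(-13)) + (m·(-5) − (-14)·9)] + 212
       = 8·m + 392 = 344
⇒ m = -6.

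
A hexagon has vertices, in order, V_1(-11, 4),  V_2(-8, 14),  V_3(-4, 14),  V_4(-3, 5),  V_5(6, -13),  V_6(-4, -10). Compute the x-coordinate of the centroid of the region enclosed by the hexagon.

Apply Gauss's area formula. First the cross-terms c_i = x_i·y_{i+1} − x_{i+1}·y_i:
  -122, -56, 22, 9, -112, -126  ⇒  2A = -385, A = -192.5.
Then Σ (x_i + x_{i+1})·c_i = 4529, so x̄ = 4529 / (6·(-192.5)) = -647/165.

-647/165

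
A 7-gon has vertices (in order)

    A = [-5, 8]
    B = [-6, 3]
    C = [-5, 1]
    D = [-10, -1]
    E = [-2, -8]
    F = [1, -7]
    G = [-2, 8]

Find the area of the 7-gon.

87.5

A→B: (-5)(3) − (-6)(8) = 33
B→C: (-6)(1) − (-5)(3) = 9
C→D: (-5)(-1) − (-10)(1) = 15
D→E: (-10)(-8) − (-2)(-1) = 78
E→F: (-2)(-7) − (1)(-8) = 22
F→G: (1)(8) − (-2)(-7) = -6
G→A: (-2)(8) − (-5)(8) = 24
Σ = 175
Area = |Σ|/2 = 87.5.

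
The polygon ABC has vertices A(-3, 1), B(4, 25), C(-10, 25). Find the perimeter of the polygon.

64

|AB| = √((7)² + (24)²) = √625 = 25
|BC| = √((-14)² + (0)²) = √196 = 14
|CA| = √((7)² + (-24)²) = √625 = 25
Perimeter = 25 + 14 + 25 = 64.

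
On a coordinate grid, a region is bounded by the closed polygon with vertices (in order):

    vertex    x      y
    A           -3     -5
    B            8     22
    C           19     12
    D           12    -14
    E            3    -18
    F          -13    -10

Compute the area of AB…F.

580.5

Apply the shoelace formula: 2A = Σ (x_i·y_{i+1} − x_{i+1}·y_i), indices taken mod 6.
Σ = (-26) + (-322) + (-410) + (-174) + (-264) + (35) = -1161
Area = |Σ|/2 = 580.5.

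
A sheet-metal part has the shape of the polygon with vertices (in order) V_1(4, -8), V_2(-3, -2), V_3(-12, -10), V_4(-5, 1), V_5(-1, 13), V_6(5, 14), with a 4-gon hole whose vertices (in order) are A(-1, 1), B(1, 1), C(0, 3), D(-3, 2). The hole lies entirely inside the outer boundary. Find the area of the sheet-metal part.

Outer boundary:
Apply the shoelace (surveyor's) formula: 2A = Σ (x_i·y_{i+1} − x_{i+1}·y_i), indices taken mod 6.
V_1→V_2: (4)(-2) − (-3)(-8) = -32
V_2→V_3: (-3)(-10) − (-12)(-2) = 6
V_3→V_4: (-12)(1) − (-5)(-10) = -62
V_4→V_5: (-5)(13) − (-1)(1) = -64
V_5→V_6: (-1)(14) − (5)(13) = -79
V_6→V_1: (5)(-8) − (4)(14) = -96
Σ = -327
Area = |Σ|/2 = 163.5.
Hole:
A→B: (-1)(1) − (1)(1) = -2
B→C: (1)(3) − (0)(1) = 3
C→D: (0)(2) − (-3)(3) = 9
D→A: (-3)(1) − (-1)(2) = -1
Σ = 9
Area = |Σ|/2 = 4.5.
Net area = 163.5 − 4.5 = 159.

159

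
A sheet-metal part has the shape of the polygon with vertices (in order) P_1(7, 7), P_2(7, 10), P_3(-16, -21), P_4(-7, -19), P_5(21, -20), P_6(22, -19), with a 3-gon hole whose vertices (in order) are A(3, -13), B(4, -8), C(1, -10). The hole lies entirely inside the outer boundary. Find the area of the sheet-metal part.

522.5

Outer boundary:
Σ = (21) + (13) + (157) + (539) + (41) + (287) = 1058
Area = |Σ|/2 = 529.
Hole:
Apply the shoelace formula: 2A = Σ (x_i·y_{i+1} − x_{i+1}·y_i), indices taken mod 3.
Σ = (28) + (-32) + (17) = 13
Area = |Σ|/2 = 6.5.
Net area = 529 − 6.5 = 522.5.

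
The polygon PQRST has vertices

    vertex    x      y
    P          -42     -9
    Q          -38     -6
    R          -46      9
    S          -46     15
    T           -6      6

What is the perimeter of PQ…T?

|PQ| = √((4)² + (3)²) = √25 = 5
|QR| = √((-8)² + (15)²) = √289 = 17
|RS| = √((0)² + (6)²) = √36 = 6
|ST| = √((40)² + (-9)²) = √1681 = 41
|TP| = √((-36)² + (-15)²) = √1521 = 39
Perimeter = 5 + 17 + 6 + 41 + 39 = 108.

108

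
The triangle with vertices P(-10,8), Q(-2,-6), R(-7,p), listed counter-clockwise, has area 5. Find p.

4

Write out the shoelace sum; only the two edges meeting at R involve p:
2·Area = [((-2)·p − (-7)·(-6)) + ((-7)·8 − (-10)·p)] + 76
       = 8·p + -22 = 10
⇒ p = 4.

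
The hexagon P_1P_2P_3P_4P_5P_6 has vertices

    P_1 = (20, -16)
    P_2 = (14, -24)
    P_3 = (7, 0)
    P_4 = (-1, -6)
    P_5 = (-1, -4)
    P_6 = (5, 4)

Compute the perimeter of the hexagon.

|P_1P_2| = √((-6)² + (-8)²) = √100 = 10
|P_2P_3| = √((-7)² + (24)²) = √625 = 25
|P_3P_4| = √((-8)² + (-6)²) = √100 = 10
|P_4P_5| = √((0)² + (2)²) = √4 = 2
|P_5P_6| = √((6)² + (8)²) = √100 = 10
|P_6P_1| = √((15)² + (-20)²) = √625 = 25
Perimeter = 10 + 25 + 10 + 2 + 10 + 25 = 82.

82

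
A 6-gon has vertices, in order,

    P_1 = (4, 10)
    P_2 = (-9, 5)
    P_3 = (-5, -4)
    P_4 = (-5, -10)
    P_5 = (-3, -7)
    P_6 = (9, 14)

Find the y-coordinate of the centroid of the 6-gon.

Apply the shoelace formula. First the cross-terms c_i = x_i·y_{i+1} − x_{i+1}·y_i:
  110, 61, 30, 5, 21, 34  ⇒  2A = 261, A = 130.5.
Then Σ (y_i + y_{i+1})·c_i = 2169, so ȳ = 2169 / (6·130.5) = 241/87.

241/87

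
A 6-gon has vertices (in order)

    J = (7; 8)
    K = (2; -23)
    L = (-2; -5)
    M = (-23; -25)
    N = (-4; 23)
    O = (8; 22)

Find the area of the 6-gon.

Σ = (-177) + (-56) + (-65) + (-629) + (-272) + (-90) = -1289
Area = |Σ|/2 = 644.5.

644.5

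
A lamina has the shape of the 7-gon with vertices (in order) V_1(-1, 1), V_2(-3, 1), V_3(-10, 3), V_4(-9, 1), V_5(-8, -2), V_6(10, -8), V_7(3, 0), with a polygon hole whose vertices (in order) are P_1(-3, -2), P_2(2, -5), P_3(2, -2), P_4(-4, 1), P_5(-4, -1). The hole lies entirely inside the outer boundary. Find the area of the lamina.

62.5

Outer boundary:
Apply the surveyor's formula: 2A = Σ (x_i·y_{i+1} − x_{i+1}·y_i), indices taken mod 7.
Σ = (2) + (1) + (17) + (26) + (84) + (24) + (3) = 157
Area = |Σ|/2 = 78.5.
Hole:
Apply Gauss's area formula: 2A = Σ (x_i·y_{i+1} − x_{i+1}·y_i), indices taken mod 5.
Σ = (19) + (6) + (-6) + (8) + (5) = 32
Area = |Σ|/2 = 16.
Net area = 78.5 − 16 = 62.5.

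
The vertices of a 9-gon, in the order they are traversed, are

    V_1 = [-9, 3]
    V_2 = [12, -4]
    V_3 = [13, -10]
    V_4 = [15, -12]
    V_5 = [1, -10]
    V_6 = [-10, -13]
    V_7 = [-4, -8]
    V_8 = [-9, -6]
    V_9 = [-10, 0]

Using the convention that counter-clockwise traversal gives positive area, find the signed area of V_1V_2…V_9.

Apply the shoelace (surveyor's) formula: 2A = Σ (x_i·y_{i+1} − x_{i+1}·y_i), indices taken mod 9.
Cross-terms: 0, -68, -6, -138, -113, 28, -48, -60, -30  ⇒  Σ = -435
Signed area = Σ/2 = -217.5 (negative ⇒ clockwise traversal).

-217.5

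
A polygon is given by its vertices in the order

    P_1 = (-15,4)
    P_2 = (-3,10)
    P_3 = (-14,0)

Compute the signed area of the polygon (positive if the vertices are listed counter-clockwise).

-27

Apply the shoelace (surveyor's) formula: 2A = Σ (x_i·y_{i+1} − x_{i+1}·y_i), indices taken mod 3.
Cross-terms: -138, 140, -56  ⇒  Σ = -54
Signed area = Σ/2 = -27 (negative ⇒ clockwise traversal).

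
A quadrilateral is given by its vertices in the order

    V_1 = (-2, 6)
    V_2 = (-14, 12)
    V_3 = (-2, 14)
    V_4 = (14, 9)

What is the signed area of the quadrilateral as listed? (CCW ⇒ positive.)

V_1→V_2: (-2)(12) − (-14)(6) = 60
V_2→V_3: (-14)(14) − (-2)(12) = -172
V_3→V_4: (-2)(9) − (14)(14) = -214
V_4→V_1: (14)(6) − (-2)(9) = 102
Σ = -224
Signed area = Σ/2 = -112 (negative ⇒ clockwise traversal).

-112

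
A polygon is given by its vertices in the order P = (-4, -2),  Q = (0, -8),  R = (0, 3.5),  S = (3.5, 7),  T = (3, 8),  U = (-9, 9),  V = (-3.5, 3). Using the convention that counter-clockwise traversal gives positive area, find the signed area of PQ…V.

Apply the shoelace formula: 2A = Σ (x_i·y_{i+1} − x_{i+1}·y_i), indices taken mod 7.
Cross-terms: 32, 0, -12.25, 7, 99, 4.5, 19  ⇒  Σ = 149.25
Signed area = Σ/2 = 74.625 (positive ⇒ counter-clockwise traversal).

74.625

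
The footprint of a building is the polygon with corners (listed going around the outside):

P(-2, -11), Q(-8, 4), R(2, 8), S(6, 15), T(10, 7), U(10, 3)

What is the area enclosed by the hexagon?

Apply the shoelace formula: 2A = Σ (x_i·y_{i+1} − x_{i+1}·y_i), indices taken mod 6.
P→Q: (-2)(4) − (-8)(-11) = -96
Q→R: (-8)(8) − (2)(4) = -72
R→S: (2)(15) − (6)(8) = -18
S→T: (6)(7) − (10)(15) = -108
T→U: (10)(3) − (10)(7) = -40
U→P: (10)(-11) − (-2)(3) = -104
Σ = -438
Area = |Σ|/2 = 219.

219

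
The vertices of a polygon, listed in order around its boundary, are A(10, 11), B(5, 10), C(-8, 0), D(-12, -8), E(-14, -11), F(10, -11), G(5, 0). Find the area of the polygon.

291.5

Cross-terms: 45, 80, 64, 20, 264, 55, 55  ⇒  Σ = 583
Area = |Σ|/2 = 291.5.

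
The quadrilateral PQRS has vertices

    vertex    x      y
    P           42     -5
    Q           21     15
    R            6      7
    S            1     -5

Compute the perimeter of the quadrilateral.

|PQ| = √((-21)² + (20)²) = √841 = 29
|QR| = √((-15)² + (-8)²) = √289 = 17
|RS| = √((-5)² + (-12)²) = √169 = 13
|SP| = √((41)² + (0)²) = √1681 = 41
Perimeter = 29 + 17 + 13 + 41 = 100.

100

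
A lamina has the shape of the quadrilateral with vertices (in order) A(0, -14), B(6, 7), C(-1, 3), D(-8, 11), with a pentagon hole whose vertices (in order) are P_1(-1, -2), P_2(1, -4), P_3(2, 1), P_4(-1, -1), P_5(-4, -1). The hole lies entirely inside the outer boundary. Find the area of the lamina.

Outer boundary:
Apply the shoelace formula: 2A = Σ (x_i·y_{i+1} − x_{i+1}·y_i), indices taken mod 4.
Σ = (84) + (25) + (13) + (112) = 234
Area = |Σ|/2 = 117.
Hole:
Σ = (6) + (9) + (-1) + (-3) + (7) = 18
Area = |Σ|/2 = 9.
Net area = 117 − 9 = 108.

108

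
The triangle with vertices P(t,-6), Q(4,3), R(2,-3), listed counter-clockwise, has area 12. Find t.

5

The doubled signed area Σ (x_i y_{i+1} − x_{i+1} y_i) is linear in t.
With t=0 it equals -6; the coefficient of t is 6 (from the two edges through P).
So 6·t + -6 = 2·12 = 24 ⇒ t = 5.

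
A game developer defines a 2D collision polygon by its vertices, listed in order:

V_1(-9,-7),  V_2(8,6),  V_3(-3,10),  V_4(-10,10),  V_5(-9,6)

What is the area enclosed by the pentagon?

158.5

Apply the surveyor's formula: 2A = Σ (x_i·y_{i+1} − x_{i+1}·y_i), indices taken mod 5.
V_1→V_2: (-9)(6) − (8)(-7) = 2
V_2→V_3: (8)(10) − (-3)(6) = 98
V_3→V_4: (-3)(10) − (-10)(10) = 70
V_4→V_5: (-10)(6) − (-9)(10) = 30
V_5→V_1: (-9)(-7) − (-9)(6) = 117
Σ = 317
Area = |Σ|/2 = 158.5.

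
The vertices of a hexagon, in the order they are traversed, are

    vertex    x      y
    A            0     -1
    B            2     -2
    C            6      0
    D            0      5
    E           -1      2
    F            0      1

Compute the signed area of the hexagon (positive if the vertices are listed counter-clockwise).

Cross-terms: 2, 12, 30, 5, -1, 0  ⇒  Σ = 48
Signed area = Σ/2 = 24 (positive ⇒ counter-clockwise traversal).

24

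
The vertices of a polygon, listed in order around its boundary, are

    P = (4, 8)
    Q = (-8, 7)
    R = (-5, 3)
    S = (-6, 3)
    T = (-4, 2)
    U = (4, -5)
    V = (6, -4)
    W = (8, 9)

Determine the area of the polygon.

Σ = (92) + (11) + (3) + (0) + (12) + (14) + (86) + (28) = 246
Area = |Σ|/2 = 123.

123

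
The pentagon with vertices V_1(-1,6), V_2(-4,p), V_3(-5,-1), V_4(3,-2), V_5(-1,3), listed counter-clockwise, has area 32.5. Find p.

The doubled signed area Σ (x_i y_{i+1} − x_{i+1} y_i) is linear in p.
With p=0 it equals 45; the coefficient of p is 4 (from the two edges through V_2).
So 4·p + 45 = 2·32.5 = 65 ⇒ p = 5.

5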